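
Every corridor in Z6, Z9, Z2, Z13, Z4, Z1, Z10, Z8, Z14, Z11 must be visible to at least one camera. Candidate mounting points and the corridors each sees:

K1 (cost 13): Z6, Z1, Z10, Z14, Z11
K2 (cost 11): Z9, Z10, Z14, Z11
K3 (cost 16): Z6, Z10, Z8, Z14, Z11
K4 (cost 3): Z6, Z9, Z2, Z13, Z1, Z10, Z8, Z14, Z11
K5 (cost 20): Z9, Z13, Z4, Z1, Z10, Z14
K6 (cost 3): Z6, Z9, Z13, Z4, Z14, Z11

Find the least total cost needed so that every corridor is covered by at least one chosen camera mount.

K4, K6 cover every corridor at cost 3 + 3 = 6.
Any cover uses at least 2 camera mounts; among all covering selections none totals below 6.

6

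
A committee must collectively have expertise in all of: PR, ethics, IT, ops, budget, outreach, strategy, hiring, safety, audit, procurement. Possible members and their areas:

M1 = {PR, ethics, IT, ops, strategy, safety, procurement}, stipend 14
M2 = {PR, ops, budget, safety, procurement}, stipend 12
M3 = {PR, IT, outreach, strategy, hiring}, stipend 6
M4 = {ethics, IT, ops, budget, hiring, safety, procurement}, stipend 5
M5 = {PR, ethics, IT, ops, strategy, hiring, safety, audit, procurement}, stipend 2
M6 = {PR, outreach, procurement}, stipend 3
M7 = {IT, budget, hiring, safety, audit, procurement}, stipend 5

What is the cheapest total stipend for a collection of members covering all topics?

M4, M5, M6 cover every topic at stipend 5 + 2 + 3 = 10.
Any cover uses at least 3 members; among all covering selections none totals below 10.

10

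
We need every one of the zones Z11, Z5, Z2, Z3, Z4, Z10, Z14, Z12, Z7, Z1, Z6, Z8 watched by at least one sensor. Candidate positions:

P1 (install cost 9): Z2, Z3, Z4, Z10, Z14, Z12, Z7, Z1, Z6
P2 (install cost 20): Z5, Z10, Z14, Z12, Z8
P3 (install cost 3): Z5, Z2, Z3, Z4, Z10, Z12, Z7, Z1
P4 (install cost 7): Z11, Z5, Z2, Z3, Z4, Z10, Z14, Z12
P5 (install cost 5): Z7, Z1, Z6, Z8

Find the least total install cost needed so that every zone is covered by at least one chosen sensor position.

P4, P5 cover every zone at install cost 7 + 5 = 12.
Any cover uses at least 2 sensor positions; among all covering selections none totals below 12.

12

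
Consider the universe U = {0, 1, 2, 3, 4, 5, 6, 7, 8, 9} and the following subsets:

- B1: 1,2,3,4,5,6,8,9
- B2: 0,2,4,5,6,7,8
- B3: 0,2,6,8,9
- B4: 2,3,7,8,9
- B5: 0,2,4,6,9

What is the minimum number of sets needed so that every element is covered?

2

B1, B2 together cover {0, 1, 2, 3, 4, 5, 6, 7, 8, 9} — every element.
No single set contains all 10 elements, so 2 is optimal.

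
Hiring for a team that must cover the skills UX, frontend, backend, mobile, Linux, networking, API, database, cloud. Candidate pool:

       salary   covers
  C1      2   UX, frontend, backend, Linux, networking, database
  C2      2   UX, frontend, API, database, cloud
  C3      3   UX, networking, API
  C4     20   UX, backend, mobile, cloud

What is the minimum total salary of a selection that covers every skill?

24

C1, C2, C4 cover every skill at salary 2 + 2 + 20 = 24.
Any cover uses at least 3 candidates; among all covering selections none totals below 24.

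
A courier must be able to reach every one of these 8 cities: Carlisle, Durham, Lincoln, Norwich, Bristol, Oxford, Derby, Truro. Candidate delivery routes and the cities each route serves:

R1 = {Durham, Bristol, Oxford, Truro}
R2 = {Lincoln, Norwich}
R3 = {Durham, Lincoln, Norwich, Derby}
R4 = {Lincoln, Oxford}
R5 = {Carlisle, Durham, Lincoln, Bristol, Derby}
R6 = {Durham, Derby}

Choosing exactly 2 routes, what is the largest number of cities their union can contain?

7

Choosing R1, R3 covers {Durham, Lincoln, Norwich, Bristol, Oxford, Derby, Truro} — 7 cities.
No choice of 2 routes does better; here Carlisle is left uncovered.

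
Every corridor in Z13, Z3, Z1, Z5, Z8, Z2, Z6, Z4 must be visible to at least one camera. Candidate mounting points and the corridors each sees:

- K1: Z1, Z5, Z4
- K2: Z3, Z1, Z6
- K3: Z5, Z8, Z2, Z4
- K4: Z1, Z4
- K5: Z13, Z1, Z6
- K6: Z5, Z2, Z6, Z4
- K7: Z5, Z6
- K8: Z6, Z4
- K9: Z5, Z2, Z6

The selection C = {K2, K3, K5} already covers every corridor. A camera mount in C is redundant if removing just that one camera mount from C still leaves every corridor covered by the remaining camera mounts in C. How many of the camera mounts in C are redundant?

0

Drop K2: Z3 uncovered — not redundant.
Drop K3: Z5, Z8, Z2, Z4 uncovered — not redundant.
Drop K5: Z13 uncovered — not redundant.
None of the camera mounts in C is redundant.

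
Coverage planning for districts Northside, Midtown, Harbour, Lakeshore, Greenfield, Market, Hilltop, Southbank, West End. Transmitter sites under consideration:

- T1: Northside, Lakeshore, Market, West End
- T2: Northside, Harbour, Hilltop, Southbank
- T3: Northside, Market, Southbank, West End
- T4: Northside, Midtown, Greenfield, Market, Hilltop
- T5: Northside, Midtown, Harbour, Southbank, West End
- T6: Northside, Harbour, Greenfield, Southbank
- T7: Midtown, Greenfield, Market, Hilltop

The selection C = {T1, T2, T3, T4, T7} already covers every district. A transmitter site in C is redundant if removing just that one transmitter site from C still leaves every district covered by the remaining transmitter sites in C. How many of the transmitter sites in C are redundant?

3

Drop T1: Lakeshore uncovered — not redundant.
Drop T2: Harbour uncovered — not redundant.
Drop T3: the rest still cover every district — redundant.
Drop T4: the rest still cover every district — redundant.
Drop T7: the rest still cover every district — redundant.
3 redundant: T3, T4, T7.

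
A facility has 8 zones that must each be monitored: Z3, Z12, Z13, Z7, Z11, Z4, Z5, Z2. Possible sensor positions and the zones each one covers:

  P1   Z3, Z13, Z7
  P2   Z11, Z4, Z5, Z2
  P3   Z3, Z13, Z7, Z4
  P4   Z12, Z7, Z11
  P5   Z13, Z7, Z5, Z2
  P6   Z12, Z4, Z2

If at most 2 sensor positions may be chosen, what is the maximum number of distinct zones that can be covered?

Choosing P1, P2 covers {Z3, Z13, Z7, Z11, Z4, Z5, Z2} — 7 zones.
No choice of 2 sensor positions does better; here Z12 is left uncovered.

7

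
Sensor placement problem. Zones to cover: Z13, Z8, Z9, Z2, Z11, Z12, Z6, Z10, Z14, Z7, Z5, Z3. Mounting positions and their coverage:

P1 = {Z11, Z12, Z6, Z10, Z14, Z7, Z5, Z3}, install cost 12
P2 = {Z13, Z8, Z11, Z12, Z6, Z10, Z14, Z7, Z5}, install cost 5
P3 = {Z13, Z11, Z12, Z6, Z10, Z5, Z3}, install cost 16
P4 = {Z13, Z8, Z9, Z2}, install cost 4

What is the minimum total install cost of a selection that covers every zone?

P1, P4 cover every zone at install cost 12 + 4 = 16.
Any cover uses at least 2 sensor positions; among all covering selections none totals below 16.
Greedy by coverage-per-install cost would pick P2, P4, P1 for 21 — worse than the optimum 16.

16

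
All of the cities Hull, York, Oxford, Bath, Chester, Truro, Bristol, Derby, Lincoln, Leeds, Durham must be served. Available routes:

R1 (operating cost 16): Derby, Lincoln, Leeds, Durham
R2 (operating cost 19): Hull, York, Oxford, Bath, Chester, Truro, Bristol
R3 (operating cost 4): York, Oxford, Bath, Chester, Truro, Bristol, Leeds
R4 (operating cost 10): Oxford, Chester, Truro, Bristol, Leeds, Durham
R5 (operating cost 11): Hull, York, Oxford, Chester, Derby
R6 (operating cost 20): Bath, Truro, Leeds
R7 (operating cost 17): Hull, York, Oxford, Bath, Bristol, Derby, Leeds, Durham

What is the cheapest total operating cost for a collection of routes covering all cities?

31

R1, R3, R5 cover every city at operating cost 16 + 4 + 11 = 31.
Any cover uses at least 2 routes; among all covering selections none totals below 31.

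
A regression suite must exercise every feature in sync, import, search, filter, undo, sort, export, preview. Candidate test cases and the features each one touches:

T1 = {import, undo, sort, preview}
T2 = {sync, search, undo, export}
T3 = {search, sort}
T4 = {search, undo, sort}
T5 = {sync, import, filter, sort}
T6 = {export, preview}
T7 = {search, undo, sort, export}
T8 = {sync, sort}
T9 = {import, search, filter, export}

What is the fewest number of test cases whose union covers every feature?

3

T1, T2, T5 together cover {sync, import, search, filter, undo, sort, export, preview} — every feature.
No 2 of the 9 test cases cover everything (all 36 pairs fall short), so 3 is minimum.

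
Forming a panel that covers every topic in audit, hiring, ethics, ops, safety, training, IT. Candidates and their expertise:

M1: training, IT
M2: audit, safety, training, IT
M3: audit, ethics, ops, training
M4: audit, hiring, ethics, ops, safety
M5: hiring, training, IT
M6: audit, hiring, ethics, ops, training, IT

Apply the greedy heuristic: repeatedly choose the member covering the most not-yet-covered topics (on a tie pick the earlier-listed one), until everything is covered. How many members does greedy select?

Pick 1: M6 covers 6 new topics (audit, hiring, ethics, ops, training, IT).
Pick 2: M2 covers 1 new topics (safety).
Greedy uses 2 members.

2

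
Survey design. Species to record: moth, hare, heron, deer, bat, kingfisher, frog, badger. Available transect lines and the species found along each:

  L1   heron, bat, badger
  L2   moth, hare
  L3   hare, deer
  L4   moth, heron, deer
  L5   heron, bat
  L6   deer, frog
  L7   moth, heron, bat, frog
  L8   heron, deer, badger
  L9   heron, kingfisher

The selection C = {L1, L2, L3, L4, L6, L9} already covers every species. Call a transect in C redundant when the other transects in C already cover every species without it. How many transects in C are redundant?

3

Drop L1: bat, badger uncovered — not redundant.
Drop L2: the rest still cover every species — redundant.
Drop L3: the rest still cover every species — redundant.
Drop L4: the rest still cover every species — redundant.
Drop L6: frog uncovered — not redundant.
Drop L9: kingfisher uncovered — not redundant.
3 redundant: L2, L3, L4.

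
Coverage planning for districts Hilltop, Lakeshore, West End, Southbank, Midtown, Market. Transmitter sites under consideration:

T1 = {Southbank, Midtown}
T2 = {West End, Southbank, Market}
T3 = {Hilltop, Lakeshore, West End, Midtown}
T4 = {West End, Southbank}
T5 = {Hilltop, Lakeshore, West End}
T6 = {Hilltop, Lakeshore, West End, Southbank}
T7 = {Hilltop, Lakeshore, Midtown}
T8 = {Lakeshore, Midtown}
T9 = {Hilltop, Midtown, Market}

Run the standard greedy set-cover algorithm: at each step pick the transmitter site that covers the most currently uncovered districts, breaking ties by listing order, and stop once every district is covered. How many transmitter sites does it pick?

Pick 1: T3 covers 4 new districts (Hilltop, Lakeshore, West End, Midtown).
Pick 2: T2 covers 2 new districts (Southbank, Market).
Greedy uses 2 transmitter sites.

2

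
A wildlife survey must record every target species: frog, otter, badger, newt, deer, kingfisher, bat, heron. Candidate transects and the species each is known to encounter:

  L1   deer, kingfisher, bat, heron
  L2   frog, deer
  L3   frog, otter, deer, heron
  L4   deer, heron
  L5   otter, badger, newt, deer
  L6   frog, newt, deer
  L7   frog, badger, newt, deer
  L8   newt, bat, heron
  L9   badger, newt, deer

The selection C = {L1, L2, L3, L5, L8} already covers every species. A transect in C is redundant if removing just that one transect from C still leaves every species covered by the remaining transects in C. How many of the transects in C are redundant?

Drop L1: kingfisher uncovered — not redundant.
Drop L2: the rest still cover every species — redundant.
Drop L3: the rest still cover every species — redundant.
Drop L5: badger uncovered — not redundant.
Drop L8: the rest still cover every species — redundant.
3 redundant: L2, L3, L8.

3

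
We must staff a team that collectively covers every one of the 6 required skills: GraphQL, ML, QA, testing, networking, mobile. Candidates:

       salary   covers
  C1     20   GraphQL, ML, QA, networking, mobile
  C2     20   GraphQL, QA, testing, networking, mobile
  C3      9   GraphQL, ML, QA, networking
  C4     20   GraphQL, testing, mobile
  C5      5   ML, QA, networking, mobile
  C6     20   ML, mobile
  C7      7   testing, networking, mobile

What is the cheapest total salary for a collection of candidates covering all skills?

C3, C7 cover every skill at salary 9 + 7 = 16.
Any cover uses at least 2 candidates; among all covering selections none totals below 16.
Greedy by coverage-per-salary would pick C5, C7, C3 for 21 — worse than the optimum 16.

16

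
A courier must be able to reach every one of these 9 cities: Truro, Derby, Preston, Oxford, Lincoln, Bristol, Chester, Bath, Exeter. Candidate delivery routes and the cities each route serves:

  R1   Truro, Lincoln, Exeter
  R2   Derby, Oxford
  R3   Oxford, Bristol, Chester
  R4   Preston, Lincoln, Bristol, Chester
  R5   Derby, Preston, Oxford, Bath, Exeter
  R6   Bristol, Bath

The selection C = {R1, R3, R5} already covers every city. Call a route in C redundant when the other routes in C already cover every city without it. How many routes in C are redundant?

Drop R1: Truro, Lincoln uncovered — not redundant.
Drop R3: Bristol, Chester uncovered — not redundant.
Drop R5: Derby, Preston, Bath uncovered — not redundant.
None of the routes in C is redundant.

0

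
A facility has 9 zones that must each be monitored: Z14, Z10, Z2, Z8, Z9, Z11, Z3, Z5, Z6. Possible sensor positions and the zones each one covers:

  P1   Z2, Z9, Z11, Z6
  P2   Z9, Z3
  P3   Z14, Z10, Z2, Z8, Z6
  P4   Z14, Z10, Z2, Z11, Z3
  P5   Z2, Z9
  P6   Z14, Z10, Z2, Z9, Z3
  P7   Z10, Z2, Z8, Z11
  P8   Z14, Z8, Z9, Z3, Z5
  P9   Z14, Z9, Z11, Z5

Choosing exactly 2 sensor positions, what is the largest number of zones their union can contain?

8

Choosing P1, P8 covers {Z14, Z2, Z8, Z9, Z11, Z3, Z5, Z6} — 8 zones.
No choice of 2 sensor positions does better; here Z10 is left uncovered.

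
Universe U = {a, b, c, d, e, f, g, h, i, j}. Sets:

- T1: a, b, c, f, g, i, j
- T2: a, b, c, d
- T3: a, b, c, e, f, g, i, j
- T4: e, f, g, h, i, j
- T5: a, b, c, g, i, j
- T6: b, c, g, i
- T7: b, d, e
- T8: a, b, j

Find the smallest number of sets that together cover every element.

T2, T4 together cover {a, b, c, d, e, f, g, h, i, j} — every element.
No single set contains all 10 elements, so 2 is optimal.
Greedy (largest uncovered first) would take T3, T2, T4 — 3 sets — but 2 suffice.

2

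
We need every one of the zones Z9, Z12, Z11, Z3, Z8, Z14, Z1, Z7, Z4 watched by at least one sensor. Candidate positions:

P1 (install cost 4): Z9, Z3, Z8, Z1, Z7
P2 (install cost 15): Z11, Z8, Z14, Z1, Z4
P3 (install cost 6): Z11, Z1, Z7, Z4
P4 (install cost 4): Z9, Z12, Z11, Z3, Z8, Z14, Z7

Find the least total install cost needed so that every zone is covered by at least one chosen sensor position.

10

P3, P4 cover every zone at install cost 6 + 4 = 10.
Any cover uses at least 2 sensor positions; among all covering selections none totals below 10.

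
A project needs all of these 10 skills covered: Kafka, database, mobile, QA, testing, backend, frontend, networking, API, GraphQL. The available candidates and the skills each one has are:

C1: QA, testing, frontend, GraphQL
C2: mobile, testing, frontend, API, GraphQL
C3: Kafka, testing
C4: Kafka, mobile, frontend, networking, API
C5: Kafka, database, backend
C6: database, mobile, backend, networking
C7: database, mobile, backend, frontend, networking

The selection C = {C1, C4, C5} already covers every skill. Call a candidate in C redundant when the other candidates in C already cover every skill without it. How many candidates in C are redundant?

0

Drop C1: QA, testing, GraphQL uncovered — not redundant.
Drop C4: mobile, networking, API uncovered — not redundant.
Drop C5: database, backend uncovered — not redundant.
None of the candidates in C is redundant.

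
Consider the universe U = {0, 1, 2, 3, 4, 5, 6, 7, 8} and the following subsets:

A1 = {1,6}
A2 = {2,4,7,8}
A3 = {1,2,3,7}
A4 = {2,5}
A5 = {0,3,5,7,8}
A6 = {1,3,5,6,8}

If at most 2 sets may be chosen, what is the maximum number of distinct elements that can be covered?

8

Choosing A2, A6 covers {1, 2, 3, 4, 5, 6, 7, 8} — 8 elements.
No choice of 2 sets does better; here 0 is left uncovered.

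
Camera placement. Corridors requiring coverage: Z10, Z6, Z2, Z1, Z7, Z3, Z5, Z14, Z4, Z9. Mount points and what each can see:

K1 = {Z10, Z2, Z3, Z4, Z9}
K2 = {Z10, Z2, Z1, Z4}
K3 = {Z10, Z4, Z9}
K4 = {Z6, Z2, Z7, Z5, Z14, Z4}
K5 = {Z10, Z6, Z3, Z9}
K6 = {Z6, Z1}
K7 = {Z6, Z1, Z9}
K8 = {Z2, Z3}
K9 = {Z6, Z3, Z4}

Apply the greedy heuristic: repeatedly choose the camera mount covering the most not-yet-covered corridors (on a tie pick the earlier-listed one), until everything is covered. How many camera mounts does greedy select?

3

Pick 1: K4 covers 6 new corridors (Z6, Z2, Z7, Z5, Z14, Z4).
Pick 2: K1 covers 3 new corridors (Z10, Z3, Z9).
Pick 3: K2 covers 1 new corridors (Z1).
Greedy uses 3 camera mounts.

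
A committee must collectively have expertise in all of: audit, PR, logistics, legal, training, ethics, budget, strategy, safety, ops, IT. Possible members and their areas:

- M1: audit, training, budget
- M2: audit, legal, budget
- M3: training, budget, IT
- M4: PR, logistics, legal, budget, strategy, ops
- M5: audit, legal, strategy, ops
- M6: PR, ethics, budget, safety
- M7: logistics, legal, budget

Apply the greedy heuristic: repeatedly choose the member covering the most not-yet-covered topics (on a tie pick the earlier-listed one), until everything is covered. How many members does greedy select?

4

Pick 1: M4 covers 6 new topics (PR, logistics, legal, budget, strategy, ops).
Pick 2: M1 covers 2 new topics (audit, training).
Pick 3: M6 covers 2 new topics (ethics, safety).
Pick 4: M3 covers 1 new topics (IT).
Greedy uses 4 members.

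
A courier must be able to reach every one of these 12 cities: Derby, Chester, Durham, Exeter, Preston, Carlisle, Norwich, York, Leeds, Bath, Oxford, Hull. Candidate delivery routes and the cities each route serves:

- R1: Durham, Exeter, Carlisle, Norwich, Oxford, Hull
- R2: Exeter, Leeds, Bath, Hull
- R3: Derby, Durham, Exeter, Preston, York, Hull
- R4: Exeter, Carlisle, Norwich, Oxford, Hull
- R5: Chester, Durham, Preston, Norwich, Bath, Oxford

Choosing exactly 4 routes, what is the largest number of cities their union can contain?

12

Choosing R1, R2, R3, R5 covers {Derby, Chester, Durham, Exeter, Preston, Carlisle, Norwich, York, Leeds, Bath, Oxford, Hull} — 12 cities.
That is all 12 cities.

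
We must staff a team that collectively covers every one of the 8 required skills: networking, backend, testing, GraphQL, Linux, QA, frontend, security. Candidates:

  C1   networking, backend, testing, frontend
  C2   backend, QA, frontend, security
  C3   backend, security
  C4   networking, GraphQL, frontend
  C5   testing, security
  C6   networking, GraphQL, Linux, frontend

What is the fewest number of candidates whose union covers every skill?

C1, C2, C6 together cover {networking, backend, testing, GraphQL, Linux, QA, frontend, security} — every skill.
No 2 of the 6 candidates cover everything (all 15 pairs fall short), so 3 is minimum.

3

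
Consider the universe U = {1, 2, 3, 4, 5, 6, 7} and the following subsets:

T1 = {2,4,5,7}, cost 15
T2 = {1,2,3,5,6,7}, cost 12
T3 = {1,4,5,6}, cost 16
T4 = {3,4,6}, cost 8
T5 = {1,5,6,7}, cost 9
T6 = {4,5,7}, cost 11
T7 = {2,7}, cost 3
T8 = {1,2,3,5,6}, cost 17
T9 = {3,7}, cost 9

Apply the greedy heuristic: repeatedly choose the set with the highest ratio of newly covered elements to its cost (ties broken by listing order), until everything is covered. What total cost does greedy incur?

20

Pick 1: T7 adds 2 new (2, 7) at cost 3 (ratio 2/3).
Pick 2: T4 adds 3 new (3, 4, 6) at cost 8 (ratio 3/8).
Pick 3: T5 adds 2 new (1, 5) at cost 9 (ratio 2/9).
Greedy total cost: 3 + 8 + 9 = 20.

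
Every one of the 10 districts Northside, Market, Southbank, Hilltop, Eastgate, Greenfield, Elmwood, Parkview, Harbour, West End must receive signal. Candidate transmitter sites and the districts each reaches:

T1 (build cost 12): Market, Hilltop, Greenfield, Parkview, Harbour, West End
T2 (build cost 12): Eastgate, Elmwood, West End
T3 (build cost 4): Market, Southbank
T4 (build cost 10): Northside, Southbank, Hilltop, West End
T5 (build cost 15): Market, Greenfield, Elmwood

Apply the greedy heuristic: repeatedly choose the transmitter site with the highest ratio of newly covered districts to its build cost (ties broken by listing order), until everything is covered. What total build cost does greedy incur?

Pick 1: T1 adds 6 new (Market, Hilltop, Greenfield, Parkview, Harbour, West End) at build cost 12 (ratio 6/12).
Pick 2: T3 adds 1 new (Southbank) at build cost 4 (ratio 1/4).
Pick 3: T2 adds 2 new (Eastgate, Elmwood) at build cost 12 (ratio 2/12).
Pick 4: T4 adds 1 new (Northside) at build cost 10 (ratio 1/10).
Greedy total build cost: 12 + 4 + 12 + 10 = 38. (The true optimum is 34, so greedy overshoots here.)

38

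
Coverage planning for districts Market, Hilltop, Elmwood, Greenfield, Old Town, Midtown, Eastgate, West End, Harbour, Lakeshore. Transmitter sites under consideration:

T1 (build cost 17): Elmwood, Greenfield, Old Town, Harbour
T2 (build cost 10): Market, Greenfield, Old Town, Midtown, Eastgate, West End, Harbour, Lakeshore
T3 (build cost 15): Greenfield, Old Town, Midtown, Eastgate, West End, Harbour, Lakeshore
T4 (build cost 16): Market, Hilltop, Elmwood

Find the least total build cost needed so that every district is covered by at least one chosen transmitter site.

T2, T4 cover every district at build cost 10 + 16 = 26.
Any cover uses at least 2 transmitter sites; among all covering selections none totals below 26.

26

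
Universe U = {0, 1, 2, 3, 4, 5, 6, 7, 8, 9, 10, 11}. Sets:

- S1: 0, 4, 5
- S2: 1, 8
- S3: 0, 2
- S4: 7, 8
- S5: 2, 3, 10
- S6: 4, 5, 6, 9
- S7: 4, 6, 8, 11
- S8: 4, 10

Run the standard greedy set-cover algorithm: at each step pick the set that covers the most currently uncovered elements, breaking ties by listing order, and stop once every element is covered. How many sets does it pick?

6

Pick 1: S6 covers 4 new elements (4, 5, 6, 9).
Pick 2: S5 covers 3 new elements (2, 3, 10).
Pick 3: S2 covers 2 new elements (1, 8).
Pick 4: S1 covers 1 new elements (0).
Pick 5: S4 covers 1 new elements (7).
Pick 6: S7 covers 1 new elements (11).
Greedy uses 6 sets.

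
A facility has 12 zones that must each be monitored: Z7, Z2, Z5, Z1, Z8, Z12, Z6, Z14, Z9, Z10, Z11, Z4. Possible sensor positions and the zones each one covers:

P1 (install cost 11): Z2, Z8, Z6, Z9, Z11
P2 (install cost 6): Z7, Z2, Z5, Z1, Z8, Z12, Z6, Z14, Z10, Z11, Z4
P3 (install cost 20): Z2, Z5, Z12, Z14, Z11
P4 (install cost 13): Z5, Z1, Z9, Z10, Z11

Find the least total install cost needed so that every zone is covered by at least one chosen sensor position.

17

P1, P2 cover every zone at install cost 11 + 6 = 17.
Any cover uses at least 2 sensor positions; among all covering selections none totals below 17.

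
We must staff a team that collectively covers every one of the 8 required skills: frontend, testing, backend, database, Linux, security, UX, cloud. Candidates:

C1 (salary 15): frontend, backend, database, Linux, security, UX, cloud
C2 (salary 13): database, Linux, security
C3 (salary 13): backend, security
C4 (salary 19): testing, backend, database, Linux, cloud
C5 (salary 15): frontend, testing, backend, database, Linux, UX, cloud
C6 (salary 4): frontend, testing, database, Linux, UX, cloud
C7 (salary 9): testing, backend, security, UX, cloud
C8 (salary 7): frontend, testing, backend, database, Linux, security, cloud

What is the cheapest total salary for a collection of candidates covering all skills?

11

C6, C8 cover every skill at salary 4 + 7 = 11.
Any cover uses at least 2 candidates; among all covering selections none totals below 11.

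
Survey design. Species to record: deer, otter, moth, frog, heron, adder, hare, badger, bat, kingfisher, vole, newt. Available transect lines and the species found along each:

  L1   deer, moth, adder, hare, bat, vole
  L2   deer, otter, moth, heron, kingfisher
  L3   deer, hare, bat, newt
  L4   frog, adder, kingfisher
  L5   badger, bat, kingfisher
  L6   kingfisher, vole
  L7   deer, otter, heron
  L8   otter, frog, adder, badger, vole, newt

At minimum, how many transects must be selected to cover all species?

L1, L2, L8 together cover {deer, otter, moth, frog, heron, adder, hare, badger, bat, kingfisher, vole, newt} — every species.
No 2 of the 8 transects cover everything (all 28 pairs fall short), so 3 is minimum.

3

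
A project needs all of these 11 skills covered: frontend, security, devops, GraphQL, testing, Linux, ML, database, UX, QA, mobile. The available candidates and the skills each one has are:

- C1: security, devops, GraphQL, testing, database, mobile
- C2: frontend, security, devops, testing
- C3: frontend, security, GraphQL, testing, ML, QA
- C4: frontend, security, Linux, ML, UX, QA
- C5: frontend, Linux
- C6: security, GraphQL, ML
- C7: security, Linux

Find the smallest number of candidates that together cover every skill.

2

C1, C4 together cover {frontend, security, devops, GraphQL, testing, Linux, ML, database, UX, QA, mobile} — every skill.
No single candidate contains all 11 skills, so 2 is optimal.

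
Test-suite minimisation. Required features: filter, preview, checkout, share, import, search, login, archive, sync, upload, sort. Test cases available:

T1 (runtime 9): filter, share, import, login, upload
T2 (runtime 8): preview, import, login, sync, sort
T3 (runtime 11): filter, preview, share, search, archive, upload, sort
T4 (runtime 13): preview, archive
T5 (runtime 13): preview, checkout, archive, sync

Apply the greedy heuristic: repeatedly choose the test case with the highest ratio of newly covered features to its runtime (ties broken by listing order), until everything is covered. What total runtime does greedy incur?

Pick 1: T3 adds 7 new (filter, preview, share, search, archive, upload, sort) at runtime 11 (ratio 7/11).
Pick 2: T2 adds 3 new (import, login, sync) at runtime 8 (ratio 3/8).
Pick 3: T5 adds 1 new (checkout) at runtime 13 (ratio 1/13).
Greedy total runtime: 11 + 8 + 13 = 32.

32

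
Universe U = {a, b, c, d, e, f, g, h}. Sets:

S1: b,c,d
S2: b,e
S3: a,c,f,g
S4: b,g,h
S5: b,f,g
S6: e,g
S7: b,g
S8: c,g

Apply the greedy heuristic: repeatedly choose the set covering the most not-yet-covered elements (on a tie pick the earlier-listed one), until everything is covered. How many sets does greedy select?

Pick 1: S3 covers 4 new elements (a, c, f, g).
Pick 2: S1 covers 2 new elements (b, d).
Pick 3: S2 covers 1 new elements (e).
Pick 4: S4 covers 1 new elements (h).
Greedy uses 4 sets.

4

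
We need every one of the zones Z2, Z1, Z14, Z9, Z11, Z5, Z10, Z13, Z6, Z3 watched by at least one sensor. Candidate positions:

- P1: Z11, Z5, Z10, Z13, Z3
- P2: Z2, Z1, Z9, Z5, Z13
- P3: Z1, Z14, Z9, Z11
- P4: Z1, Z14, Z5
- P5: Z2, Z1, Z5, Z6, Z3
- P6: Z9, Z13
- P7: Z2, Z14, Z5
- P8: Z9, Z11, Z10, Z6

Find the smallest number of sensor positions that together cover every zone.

3

P1, P3, P5 together cover {Z2, Z1, Z14, Z9, Z11, Z5, Z10, Z13, Z6, Z3} — every zone.
No 2 of the 8 sensor positions cover everything (all 28 pairs fall short), so 3 is minimum.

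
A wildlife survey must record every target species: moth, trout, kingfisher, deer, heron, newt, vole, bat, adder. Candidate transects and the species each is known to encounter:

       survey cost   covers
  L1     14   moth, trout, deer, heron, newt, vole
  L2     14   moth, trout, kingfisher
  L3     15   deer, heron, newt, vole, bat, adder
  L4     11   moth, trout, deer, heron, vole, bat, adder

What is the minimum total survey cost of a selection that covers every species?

L2, L3 cover every species at survey cost 14 + 15 = 29.
Any cover uses at least 2 transects; among all covering selections none totals below 29.

29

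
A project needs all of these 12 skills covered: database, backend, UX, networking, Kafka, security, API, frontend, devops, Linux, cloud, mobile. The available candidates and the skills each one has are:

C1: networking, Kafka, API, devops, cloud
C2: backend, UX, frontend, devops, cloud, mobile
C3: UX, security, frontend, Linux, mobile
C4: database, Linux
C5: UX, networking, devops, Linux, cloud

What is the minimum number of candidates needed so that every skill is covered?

4

C1, C2, C3, C4 together cover {database, backend, UX, networking, Kafka, security, API, frontend, devops, Linux, cloud, mobile} — every skill.
No 3 of the 5 candidates cover everything (all 10 triples fall short), so 4 is minimum.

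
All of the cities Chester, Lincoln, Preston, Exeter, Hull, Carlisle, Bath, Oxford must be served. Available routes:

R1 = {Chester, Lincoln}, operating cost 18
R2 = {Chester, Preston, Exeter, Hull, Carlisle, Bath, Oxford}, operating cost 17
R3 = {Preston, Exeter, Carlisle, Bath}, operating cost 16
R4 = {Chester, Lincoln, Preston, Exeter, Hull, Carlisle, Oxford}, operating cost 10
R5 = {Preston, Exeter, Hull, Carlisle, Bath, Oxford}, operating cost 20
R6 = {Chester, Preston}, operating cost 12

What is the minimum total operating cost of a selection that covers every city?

R3, R4 cover every city at operating cost 16 + 10 = 26.
Any cover uses at least 2 routes; among all covering selections none totals below 26.

26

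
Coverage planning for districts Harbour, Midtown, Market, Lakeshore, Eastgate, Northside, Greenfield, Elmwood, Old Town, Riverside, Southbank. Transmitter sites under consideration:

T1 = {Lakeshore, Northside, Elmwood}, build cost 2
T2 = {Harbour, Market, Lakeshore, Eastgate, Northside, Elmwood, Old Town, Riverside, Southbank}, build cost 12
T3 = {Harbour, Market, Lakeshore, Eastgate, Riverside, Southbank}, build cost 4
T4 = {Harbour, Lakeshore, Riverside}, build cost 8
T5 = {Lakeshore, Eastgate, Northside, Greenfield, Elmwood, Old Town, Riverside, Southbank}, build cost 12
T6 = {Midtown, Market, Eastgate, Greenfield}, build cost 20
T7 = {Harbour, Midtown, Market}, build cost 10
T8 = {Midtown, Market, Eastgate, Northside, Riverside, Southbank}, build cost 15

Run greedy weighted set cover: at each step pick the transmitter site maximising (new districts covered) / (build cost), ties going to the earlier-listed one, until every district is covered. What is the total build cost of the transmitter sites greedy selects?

28

Pick 1: T1 adds 3 new (Lakeshore, Northside, Elmwood) at build cost 2 (ratio 3/2).
Pick 2: T3 adds 5 new (Harbour, Market, Eastgate, Riverside, Southbank) at build cost 4 (ratio 5/4).
Pick 3: T5 adds 2 new (Greenfield, Old Town) at build cost 12 (ratio 2/12).
Pick 4: T7 adds 1 new (Midtown) at build cost 10 (ratio 1/10).
Greedy total build cost: 2 + 4 + 12 + 10 = 28. (The true optimum is 22, so greedy overshoots here.)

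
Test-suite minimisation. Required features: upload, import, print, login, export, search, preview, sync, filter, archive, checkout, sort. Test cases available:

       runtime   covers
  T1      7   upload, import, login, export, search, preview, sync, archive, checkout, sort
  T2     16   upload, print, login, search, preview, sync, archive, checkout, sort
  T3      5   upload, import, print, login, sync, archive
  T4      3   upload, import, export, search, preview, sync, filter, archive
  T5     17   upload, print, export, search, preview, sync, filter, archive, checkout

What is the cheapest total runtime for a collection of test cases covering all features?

15

T1, T3, T4 cover every feature at runtime 7 + 5 + 3 = 15.
Any cover uses at least 2 test cases; among all covering selections none totals below 15.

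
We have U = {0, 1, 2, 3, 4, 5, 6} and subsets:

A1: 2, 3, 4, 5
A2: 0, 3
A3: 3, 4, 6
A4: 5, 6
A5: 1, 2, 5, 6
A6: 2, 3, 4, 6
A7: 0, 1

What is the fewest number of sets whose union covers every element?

A1, A2, A5 together cover {0, 1, 2, 3, 4, 5, 6} — every element.
No 2 of the 7 sets cover everything (all 21 pairs fall short), so 3 is minimum.

3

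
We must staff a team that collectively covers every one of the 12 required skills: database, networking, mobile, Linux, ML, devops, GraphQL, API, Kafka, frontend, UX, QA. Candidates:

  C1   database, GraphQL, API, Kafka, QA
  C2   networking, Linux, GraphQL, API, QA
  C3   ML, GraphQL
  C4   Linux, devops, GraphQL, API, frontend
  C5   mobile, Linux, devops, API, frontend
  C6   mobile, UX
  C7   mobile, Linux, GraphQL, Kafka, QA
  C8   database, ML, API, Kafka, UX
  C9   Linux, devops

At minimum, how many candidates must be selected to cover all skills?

3

C2, C5, C8 together cover {database, networking, mobile, Linux, ML, devops, GraphQL, API, Kafka, frontend, UX, QA} — every skill.
No 2 of the 9 candidates cover everything (all 36 pairs fall short), so 3 is minimum.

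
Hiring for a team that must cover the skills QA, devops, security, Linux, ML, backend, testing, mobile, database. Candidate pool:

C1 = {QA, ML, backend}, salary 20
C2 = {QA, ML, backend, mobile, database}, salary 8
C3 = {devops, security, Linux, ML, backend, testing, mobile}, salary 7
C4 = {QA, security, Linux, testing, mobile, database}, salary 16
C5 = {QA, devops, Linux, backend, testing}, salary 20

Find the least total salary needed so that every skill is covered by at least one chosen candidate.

C2, C3 cover every skill at salary 8 + 7 = 15.
Any cover uses at least 2 candidates; among all covering selections none totals below 15.

15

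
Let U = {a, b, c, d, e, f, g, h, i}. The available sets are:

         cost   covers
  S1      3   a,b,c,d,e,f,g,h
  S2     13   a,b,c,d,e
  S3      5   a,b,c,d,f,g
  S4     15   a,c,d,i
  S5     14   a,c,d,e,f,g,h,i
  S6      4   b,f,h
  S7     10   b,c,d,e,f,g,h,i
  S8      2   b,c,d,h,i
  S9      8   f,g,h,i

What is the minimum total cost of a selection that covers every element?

5

S1, S8 cover every element at cost 3 + 2 = 5.
Any cover uses at least 2 sets; among all covering selections none totals below 5.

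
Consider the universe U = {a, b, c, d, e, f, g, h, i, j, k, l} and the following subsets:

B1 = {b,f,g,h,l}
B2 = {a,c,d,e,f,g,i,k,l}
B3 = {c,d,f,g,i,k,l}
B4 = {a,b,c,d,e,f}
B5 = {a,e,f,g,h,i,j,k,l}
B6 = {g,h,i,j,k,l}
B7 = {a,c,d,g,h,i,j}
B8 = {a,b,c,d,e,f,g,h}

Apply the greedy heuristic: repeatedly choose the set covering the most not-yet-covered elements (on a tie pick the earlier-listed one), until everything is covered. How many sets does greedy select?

Pick 1: B2 covers 9 new elements (a, c, d, e, f, g, i, k, l).
Pick 2: B1 covers 2 new elements (b, h).
Pick 3: B5 covers 1 new elements (j).
Greedy uses 3 sets. (The true minimum is 2.)

3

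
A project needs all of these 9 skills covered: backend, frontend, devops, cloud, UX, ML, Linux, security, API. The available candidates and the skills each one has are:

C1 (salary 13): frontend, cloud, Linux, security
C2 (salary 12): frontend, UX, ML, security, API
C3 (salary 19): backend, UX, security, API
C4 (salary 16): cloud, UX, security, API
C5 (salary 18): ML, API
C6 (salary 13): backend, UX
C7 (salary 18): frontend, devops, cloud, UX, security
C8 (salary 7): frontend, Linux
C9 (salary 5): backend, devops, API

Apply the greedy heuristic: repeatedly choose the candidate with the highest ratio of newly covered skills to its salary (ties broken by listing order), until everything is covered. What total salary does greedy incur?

Pick 1: C9 adds 3 new (backend, devops, API) at salary 5 (ratio 3/5).
Pick 2: C2 adds 4 new (frontend, UX, ML, security) at salary 12 (ratio 4/12).
Pick 3: C1 adds 2 new (cloud, Linux) at salary 13 (ratio 2/13).
Greedy total salary: 5 + 12 + 13 = 30.

30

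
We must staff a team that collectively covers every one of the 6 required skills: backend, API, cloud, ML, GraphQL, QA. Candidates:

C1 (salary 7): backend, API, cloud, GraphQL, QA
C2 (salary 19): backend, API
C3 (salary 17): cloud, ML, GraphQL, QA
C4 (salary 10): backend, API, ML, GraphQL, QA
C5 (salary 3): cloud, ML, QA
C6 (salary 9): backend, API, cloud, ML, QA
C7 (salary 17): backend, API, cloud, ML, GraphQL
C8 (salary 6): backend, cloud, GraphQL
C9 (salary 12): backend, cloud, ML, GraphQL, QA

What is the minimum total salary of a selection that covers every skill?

10

C1, C5 cover every skill at salary 7 + 3 = 10.
Any cover uses at least 2 candidates; among all covering selections none totals below 10.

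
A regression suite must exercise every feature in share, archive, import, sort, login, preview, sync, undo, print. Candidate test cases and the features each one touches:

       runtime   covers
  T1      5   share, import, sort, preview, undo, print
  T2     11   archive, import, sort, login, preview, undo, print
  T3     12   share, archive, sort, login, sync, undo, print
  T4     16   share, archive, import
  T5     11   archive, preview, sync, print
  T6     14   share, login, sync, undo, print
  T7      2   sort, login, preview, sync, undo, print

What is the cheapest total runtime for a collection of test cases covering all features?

T1, T3 cover every feature at runtime 5 + 12 = 17.
Any cover uses at least 2 test cases; among all covering selections none totals below 17.
Greedy by coverage-per-runtime would pick T7, T1, T2 for 18 — worse than the optimum 17.

17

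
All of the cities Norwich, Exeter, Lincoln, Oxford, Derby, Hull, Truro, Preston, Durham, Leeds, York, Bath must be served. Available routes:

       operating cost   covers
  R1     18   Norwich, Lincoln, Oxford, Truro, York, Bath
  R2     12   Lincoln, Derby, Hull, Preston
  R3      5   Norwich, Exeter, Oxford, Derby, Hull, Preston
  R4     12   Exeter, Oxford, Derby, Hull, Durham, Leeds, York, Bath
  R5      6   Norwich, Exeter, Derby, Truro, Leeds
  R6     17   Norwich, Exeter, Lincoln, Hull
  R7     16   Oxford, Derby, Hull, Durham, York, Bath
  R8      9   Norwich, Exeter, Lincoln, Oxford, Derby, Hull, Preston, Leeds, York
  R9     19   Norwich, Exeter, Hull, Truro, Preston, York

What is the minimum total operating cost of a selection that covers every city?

R4, R5, R8 cover every city at operating cost 12 + 6 + 9 = 27.
Any cover uses at least 3 routes; among all covering selections none totals below 27.

27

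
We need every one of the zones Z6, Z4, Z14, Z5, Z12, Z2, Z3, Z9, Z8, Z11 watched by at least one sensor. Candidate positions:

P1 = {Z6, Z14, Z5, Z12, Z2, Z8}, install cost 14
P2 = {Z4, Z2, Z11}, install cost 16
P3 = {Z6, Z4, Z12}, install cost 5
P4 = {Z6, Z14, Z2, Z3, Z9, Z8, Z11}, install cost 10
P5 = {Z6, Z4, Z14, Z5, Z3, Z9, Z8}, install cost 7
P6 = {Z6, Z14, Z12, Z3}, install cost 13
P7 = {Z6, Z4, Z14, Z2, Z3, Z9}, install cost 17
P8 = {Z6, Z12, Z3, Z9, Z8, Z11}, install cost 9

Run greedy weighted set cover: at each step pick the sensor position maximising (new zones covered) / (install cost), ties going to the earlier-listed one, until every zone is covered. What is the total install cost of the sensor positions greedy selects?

26

Pick 1: P5 adds 7 new (Z6, Z4, Z14, Z5, Z3, Z9, Z8) at install cost 7 (ratio 7/7).
Pick 2: P8 adds 2 new (Z12, Z11) at install cost 9 (ratio 2/9).
Pick 3: P4 adds 1 new (Z2) at install cost 10 (ratio 1/10).
Greedy total install cost: 7 + 9 + 10 = 26. (The true optimum is 22, so greedy overshoots here.)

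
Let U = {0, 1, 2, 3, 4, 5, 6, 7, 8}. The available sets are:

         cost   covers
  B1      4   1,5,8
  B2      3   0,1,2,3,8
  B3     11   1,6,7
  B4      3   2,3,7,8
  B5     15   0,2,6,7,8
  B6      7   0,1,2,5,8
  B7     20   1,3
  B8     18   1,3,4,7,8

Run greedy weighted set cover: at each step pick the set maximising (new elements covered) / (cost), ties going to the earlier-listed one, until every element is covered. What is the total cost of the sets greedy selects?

Pick 1: B2 adds 5 new (0, 1, 2, 3, 8) at cost 3 (ratio 5/3).
Pick 2: B4 adds 1 new (7) at cost 3 (ratio 1/3).
Pick 3: B1 adds 1 new (5) at cost 4 (ratio 1/4).
Pick 4: B3 adds 1 new (6) at cost 11 (ratio 1/11).
Pick 5: B8 adds 1 new (4) at cost 18 (ratio 1/18).
Greedy total cost: 3 + 3 + 4 + 11 + 18 = 39. (The true optimum is 36, so greedy overshoots here.)

39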